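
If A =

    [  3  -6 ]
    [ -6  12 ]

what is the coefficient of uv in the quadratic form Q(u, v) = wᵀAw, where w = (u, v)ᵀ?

-12

The coefficient of uv is A[1,2] + A[2,1] = 2·(-6) = -12.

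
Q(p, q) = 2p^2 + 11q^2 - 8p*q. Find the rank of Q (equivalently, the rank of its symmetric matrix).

Write A = [[2, -4], [-4, 11]].
Symmetric row and column elimination reduces A to a congruent diagonal form with pivots 2, 3.
That gives 2 positive pivots.
The rank is the number of nonzero pivots: 2.

2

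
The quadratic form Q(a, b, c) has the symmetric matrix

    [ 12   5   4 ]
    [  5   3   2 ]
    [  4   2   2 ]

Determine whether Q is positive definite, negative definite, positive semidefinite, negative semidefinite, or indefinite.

Leading principal minors: Δ_1 = 12, Δ_2 = 11, Δ_3 = 6.
All leading principal minors are positive, so by Sylvester's criterion Q is positive definite.

positive definite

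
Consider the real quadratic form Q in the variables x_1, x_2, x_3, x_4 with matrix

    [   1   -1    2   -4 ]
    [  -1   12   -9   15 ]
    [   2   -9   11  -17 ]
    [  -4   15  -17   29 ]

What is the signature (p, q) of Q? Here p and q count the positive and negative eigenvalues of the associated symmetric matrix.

(4, 0)

Row-reducing A symmetrically gives the diagonal entries 1, 11, 28/11, 3/7.
Counting signs: 4 positive.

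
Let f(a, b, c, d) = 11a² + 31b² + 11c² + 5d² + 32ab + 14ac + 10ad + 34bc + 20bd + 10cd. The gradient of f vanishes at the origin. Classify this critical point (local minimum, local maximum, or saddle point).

local minimum

The Hessian at the origin is H = [[22, 32, 14, 10], [32, 62, 34, 20], [14, 34, 22, 10], [10, 20, 10, 10]].
An LDLᵀ factorisation of H has diagonal entries 22, 170/11, 18/17, 20/9.
Counting signs: 4 positive.
H is positive definite, so the origin is a strict local minimum.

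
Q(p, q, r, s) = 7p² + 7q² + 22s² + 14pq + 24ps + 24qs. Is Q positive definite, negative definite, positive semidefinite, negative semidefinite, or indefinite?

The symmetric matrix is A = [[7, 7, 0, 12], [7, 7, 0, 12], [0, 0, 0, 0], [12, 12, 0, 22]].
Congruent diagonalization of A (simultaneous row and column reduction) yields pivots 7, 0, 0, 10/7.
That gives 2 positive, 2 zero pivots.
Hence Q is positive semidefinite.

positive semidefinite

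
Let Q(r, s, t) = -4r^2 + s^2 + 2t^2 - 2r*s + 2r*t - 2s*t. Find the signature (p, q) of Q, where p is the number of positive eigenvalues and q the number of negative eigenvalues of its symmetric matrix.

The associated matrix is A = [[-4, -1, 1], [-1, 1, -1], [1, -1, 2]].
Row-reducing A symmetrically gives the diagonal entries -4, 5/4, 1.
So there are 2 positive, 1 negative pivots.

(2, 1)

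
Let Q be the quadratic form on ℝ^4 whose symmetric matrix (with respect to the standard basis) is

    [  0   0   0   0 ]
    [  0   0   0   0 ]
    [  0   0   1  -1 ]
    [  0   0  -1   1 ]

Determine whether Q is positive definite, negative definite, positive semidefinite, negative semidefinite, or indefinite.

Applying the same elementary operations to the rows and columns of A produces a congruent diagonal matrix with entries 0, 0, 1, 0.
Counting signs: 1 positive, 3 zero.
Hence Q is positive semidefinite.

positive semidefinite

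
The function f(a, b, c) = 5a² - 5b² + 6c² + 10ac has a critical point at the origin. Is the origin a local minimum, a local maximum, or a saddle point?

saddle point

The Hessian at the origin is H = [[10, 0, 10], [0, -10, 0], [10, 0, 12]].
Row-reducing H symmetrically gives the diagonal entries 10, -10, 2.
Counting signs: 2 positive, 1 negative.
H is indefinite, so the origin is a saddle point.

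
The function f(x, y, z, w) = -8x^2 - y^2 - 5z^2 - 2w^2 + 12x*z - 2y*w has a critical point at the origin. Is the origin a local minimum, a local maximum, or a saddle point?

local maximum

The Hessian at the origin is H = [[-16, 0, 12, 0], [0, -2, 0, -2], [12, 0, -10, 0], [0, -2, 0, -4]].
Row-reducing H symmetrically gives the diagonal entries -16, -2, -1, -2.
That gives 4 negative pivots.
H is negative definite, so the origin is a strict local maximum.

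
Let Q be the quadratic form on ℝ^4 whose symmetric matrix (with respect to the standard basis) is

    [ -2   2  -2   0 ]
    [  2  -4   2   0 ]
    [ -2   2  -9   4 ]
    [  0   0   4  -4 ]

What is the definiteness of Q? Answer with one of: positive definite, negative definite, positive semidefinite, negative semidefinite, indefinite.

An LDLᵀ factorisation of A has diagonal entries -2, -2, -7, -12/7.
So there are 4 negative pivots.
Hence Q is negative definite.

negative definite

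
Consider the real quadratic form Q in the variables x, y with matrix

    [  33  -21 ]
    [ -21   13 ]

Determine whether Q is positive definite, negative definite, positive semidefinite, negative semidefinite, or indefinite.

indefinite

Congruent diagonalization of A (simultaneous row and column reduction) yields pivots 33, -4/11.
That gives 1 positive, 1 negative pivots.
Hence Q is indefinite.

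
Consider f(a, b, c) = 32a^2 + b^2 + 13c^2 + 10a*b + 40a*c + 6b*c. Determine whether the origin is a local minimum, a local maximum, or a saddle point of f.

The Hessian at the origin is H = [[64, 10, 40], [10, 2, 6], [40, 6, 26]].
Row-reducing H symmetrically gives the diagonal entries 64, 7/16, 6/7.
So there are 3 positive pivots.
H is positive definite, so the origin is a strict local minimum.

local minimum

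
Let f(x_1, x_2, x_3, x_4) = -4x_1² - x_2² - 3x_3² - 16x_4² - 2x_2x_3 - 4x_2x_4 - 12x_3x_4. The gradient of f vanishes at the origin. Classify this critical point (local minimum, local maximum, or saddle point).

The Hessian at the origin is H = [[-8, 0, 0, 0], [0, -2, -2, -4], [0, -2, -6, -12], [0, -4, -12, -32]].
Row-reducing H symmetrically gives the diagonal entries -8, -2, -4, -8.
Counting signs: 4 negative.
H is negative definite, so the origin is a strict local maximum.

local maximum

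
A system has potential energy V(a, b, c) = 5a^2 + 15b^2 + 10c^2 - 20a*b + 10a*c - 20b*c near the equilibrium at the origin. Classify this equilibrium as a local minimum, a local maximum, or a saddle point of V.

saddle point

The Hessian at the origin is H = [[10, -20, 10], [-20, 30, -20], [10, -20, 20]].
Applying the same elementary operations to the rows and columns of H produces a congruent diagonal matrix with entries 10, -10, 10.
That gives 2 positive, 1 negative pivots.
H is indefinite, so the origin is a saddle point.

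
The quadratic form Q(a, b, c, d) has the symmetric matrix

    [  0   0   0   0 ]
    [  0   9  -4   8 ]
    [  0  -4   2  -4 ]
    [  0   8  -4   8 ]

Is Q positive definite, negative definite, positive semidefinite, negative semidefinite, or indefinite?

positive semidefinite

Applying the same elementary operations to the rows and columns of A produces a congruent diagonal matrix with entries 0, 9, 2/9, 0.
That gives 2 positive, 2 zero pivots.
Hence Q is positive semidefinite.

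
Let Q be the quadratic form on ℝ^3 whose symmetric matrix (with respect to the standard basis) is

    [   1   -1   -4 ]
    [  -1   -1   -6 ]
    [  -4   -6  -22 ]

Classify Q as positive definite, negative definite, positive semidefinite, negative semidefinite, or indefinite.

Applying the same elementary operations to the rows and columns of A produces a congruent diagonal matrix with entries 1, -2, 12.
Counting signs: 2 positive, 1 negative.
Hence Q is indefinite.

indefinite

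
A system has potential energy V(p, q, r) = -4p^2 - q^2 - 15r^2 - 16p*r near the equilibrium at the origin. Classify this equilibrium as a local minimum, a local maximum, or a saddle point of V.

The Hessian at the origin is H = [[-8, 0, -16], [0, -2, 0], [-16, 0, -30]].
Applying the same elementary operations to the rows and columns of H produces a congruent diagonal matrix with entries -8, -2, 2.
That gives 1 positive, 2 negative pivots.
H is indefinite, so the origin is a saddle point.

saddle point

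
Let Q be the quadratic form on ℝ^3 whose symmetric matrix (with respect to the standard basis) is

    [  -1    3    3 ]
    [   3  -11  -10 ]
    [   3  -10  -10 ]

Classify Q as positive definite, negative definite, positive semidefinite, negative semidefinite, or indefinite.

Applying the same elementary operations to the rows and columns of A produces a congruent diagonal matrix with entries -1, -2, -1/2.
That gives 3 negative pivots.
Hence Q is negative definite.

negative definite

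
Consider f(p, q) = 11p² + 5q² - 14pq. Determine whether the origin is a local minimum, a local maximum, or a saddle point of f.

The Hessian at the origin is H = [[22, -14], [-14, 10]].
det H = 22·10 − (-14)² = 24 > 0 and H[1,1] = 22 > 0, so H is positive definite.
Therefore the origin is a local minimum.

local minimum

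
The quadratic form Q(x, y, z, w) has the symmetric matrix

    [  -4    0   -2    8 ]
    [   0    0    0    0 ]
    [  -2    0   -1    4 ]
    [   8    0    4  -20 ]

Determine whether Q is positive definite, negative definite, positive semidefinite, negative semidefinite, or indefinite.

Row-reducing A symmetrically gives the diagonal entries -4, 0, 0, -4.
Counting signs: 2 negative, 2 zero.
Hence Q is negative semidefinite.

negative semidefinite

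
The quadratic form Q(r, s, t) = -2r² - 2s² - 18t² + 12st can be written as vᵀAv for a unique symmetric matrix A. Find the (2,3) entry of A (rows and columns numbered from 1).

The coefficient of s·t in Q is 12. For a symmetric A this equals A[2,3] + A[3,2] = 2·A[2,3].
So A[2,3] = 12/2 = 6.

6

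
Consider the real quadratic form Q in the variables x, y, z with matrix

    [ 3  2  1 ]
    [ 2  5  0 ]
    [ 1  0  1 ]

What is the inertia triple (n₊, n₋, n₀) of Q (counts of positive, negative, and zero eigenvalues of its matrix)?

(3, 0, 0)

Applying the same elementary operations to the rows and columns of A produces a congruent diagonal matrix with entries 3, 11/3, 6/11.
Counting signs: 3 positive.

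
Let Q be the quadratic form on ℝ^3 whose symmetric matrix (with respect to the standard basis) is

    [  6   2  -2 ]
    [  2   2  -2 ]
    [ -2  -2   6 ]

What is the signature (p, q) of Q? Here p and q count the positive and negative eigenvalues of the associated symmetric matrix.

(3, 0)

An LDLᵀ factorisation of A has diagonal entries 6, 4/3, 4.
Counting signs: 3 positive.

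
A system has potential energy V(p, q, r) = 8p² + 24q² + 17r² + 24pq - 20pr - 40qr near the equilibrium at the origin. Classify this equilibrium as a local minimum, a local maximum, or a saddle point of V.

local minimum

The Hessian at the origin is H = [[16, 24, -20], [24, 48, -40], [-20, -40, 34]].
Row-reducing H symmetrically gives the diagonal entries 16, 12, 2/3.
So there are 3 positive pivots.
H is positive definite, so the origin is a strict local minimum.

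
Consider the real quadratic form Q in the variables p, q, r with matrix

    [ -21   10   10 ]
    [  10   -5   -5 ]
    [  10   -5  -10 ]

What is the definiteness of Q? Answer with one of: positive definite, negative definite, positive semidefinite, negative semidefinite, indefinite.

negative definite

Leading principal minors: Δ_1 = -21, Δ_2 = 5, Δ_3 = -25.
The signs alternate starting with Δ_1 < 0, so by Sylvester's criterion Q is negative definite.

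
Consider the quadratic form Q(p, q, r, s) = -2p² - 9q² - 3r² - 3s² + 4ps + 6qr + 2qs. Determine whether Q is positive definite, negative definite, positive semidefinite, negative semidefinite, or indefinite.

The symmetric matrix of Q is A = [[-2, 0, 0, 2], [0, -9, 3, 1], [0, 3, -3, 0], [2, 1, 0, -3]].
Leading principal minors: Δ_1 = -2, Δ_2 = 18, Δ_3 = -36, Δ_4 = 30.
The signs alternate starting with Δ_1 < 0, so by Sylvester's criterion Q is negative definite.

negative definite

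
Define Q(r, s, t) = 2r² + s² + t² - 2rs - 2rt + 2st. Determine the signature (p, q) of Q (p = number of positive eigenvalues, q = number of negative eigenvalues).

(2, 0)

The symmetric matrix is A = [[2, -1, -1], [-1, 1, 1], [-1, 1, 1]].
Symmetric row and column elimination reduces A to a congruent diagonal form with pivots 2, 1/2, 0.
So there are 2 positive, 1 zero pivots.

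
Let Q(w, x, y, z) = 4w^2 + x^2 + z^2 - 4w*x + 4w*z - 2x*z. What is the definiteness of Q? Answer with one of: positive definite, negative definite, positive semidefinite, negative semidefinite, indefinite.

Write A = [[4, -2, 0, 2], [-2, 1, 0, -1], [0, 0, 0, 0], [2, -1, 0, 1]].
Applying the same elementary operations to the rows and columns of A produces a congruent diagonal matrix with entries 4, 0, 0, 0.
That gives 1 positive, 3 zero pivots.
Hence Q is positive semidefinite.

positive semidefinite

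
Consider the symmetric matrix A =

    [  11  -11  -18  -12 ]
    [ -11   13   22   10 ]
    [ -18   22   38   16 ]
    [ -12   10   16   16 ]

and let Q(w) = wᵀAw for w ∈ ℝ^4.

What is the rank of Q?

4

Applying the same elementary operations to the rows and columns of A produces a congruent diagonal matrix with entries 11, 2, 6/11, 2/3.
Counting signs: 4 positive.
The rank is the number of nonzero pivots: 4.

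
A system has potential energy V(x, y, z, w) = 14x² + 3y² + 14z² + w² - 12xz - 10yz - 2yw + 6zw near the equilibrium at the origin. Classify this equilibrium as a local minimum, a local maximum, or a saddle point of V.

The Hessian at the origin is H = [[28, 0, -12, 0], [0, 6, -10, -2], [-12, -10, 28, 6], [0, -2, 6, 2]].
Row-reducing H symmetrically gives the diagonal entries 28, 6, 130/21, 12/65.
So there are 4 positive pivots.
H is positive definite, so the origin is a strict local minimum.

local minimum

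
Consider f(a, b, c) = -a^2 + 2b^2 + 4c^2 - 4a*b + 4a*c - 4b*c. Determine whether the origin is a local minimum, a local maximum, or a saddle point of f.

The Hessian at the origin is H = [[-2, -4, 4], [-4, 4, -4], [4, -4, 8]].
Congruent diagonalization of H (simultaneous row and column reduction) yields pivots -2, 12, 4.
So there are 2 positive, 1 negative pivots.
H is indefinite, so the origin is a saddle point.

saddle point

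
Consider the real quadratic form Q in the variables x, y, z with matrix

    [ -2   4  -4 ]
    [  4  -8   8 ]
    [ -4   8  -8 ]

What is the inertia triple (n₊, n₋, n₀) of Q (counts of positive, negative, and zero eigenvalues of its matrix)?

(0, 1, 2)

Applying the same elementary operations to the rows and columns of A produces a congruent diagonal matrix with entries -2, 0, 0.
So there are 1 negative, 2 zero pivots.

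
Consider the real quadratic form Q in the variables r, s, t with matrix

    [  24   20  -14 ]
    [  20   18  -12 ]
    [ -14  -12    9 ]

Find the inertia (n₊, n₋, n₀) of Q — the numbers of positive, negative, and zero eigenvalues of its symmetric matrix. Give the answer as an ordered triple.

(3, 0, 0)

Congruent diagonalization of A (simultaneous row and column reduction) yields pivots 24, 4/3, 3/4.
So there are 3 positive pivots.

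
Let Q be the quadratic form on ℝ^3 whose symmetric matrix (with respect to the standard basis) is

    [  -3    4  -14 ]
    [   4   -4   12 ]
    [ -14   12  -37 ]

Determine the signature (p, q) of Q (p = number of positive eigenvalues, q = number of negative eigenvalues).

(1, 2)

Congruent diagonalization of A (simultaneous row and column reduction) yields pivots -3, 4/3, -5.
So there are 1 positive, 2 negative pivots.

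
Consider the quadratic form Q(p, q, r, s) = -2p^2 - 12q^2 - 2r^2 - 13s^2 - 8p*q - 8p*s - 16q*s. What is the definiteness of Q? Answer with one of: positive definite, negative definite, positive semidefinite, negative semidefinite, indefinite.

negative definite

The symmetric matrix of Q is A = [[-2, -4, 0, -4], [-4, -12, 0, -8], [0, 0, -2, 0], [-4, -8, 0, -13]].
Leading principal minors: Δ_1 = -2, Δ_2 = 8, Δ_3 = -16, Δ_4 = 80.
The signs alternate starting with Δ_1 < 0, so by Sylvester's criterion Q is negative definite.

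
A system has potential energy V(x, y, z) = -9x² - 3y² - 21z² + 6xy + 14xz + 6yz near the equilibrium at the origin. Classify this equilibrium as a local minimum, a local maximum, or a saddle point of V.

The Hessian at the origin is H = [[-18, 6, 14], [6, -6, 6], [14, 6, -42]].
An LDLᵀ factorisation of H has diagonal entries -18, -4, -8/3.
Counting signs: 3 negative.
H is negative definite, so the origin is a strict local maximum.

local maximum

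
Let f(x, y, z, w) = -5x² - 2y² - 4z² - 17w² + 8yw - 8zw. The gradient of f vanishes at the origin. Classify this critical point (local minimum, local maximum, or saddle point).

local maximum

The Hessian at the origin is H = [[-10, 0, 0, 0], [0, -4, 0, 8], [0, 0, -8, -8], [0, 8, -8, -34]].
Symmetric row and column elimination reduces H to a congruent diagonal form with pivots -10, -4, -8, -10.
So there are 4 negative pivots.
H is negative definite, so the origin is a strict local maximum.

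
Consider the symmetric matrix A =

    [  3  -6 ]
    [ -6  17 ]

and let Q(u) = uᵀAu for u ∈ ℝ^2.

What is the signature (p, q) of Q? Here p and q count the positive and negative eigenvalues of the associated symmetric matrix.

(2, 0)

Congruent diagonalization of A (simultaneous row and column reduction) yields pivots 3, 5.
So there are 2 positive pivots.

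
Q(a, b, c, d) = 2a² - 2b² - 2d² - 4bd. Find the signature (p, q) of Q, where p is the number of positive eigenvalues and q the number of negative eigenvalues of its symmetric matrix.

The symmetric matrix is A = [[2, 0, 0, 0], [0, -2, 0, -2], [0, 0, 0, 0], [0, -2, 0, -2]].
Symmetric row and column elimination reduces A to a congruent diagonal form with pivots 2, -2, 0, 0.
That gives 1 positive, 1 negative, 2 zero pivots.

(1, 1)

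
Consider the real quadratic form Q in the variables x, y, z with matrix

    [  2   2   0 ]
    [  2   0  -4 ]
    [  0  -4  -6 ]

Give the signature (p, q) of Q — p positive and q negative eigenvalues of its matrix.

Congruent diagonalization of A (simultaneous row and column reduction) yields pivots 2, -2, 2.
Counting signs: 2 positive, 1 negative.

(2, 1)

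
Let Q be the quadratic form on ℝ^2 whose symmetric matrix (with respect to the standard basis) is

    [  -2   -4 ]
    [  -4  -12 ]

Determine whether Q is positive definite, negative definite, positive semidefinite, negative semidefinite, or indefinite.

negative definite

For the 2×2 matrix [[-2, -4], [-4, -12]]: det = -2·-12 − (-4)² = 8, trace = -14.
det > 0 so both eigenvalues share the sign of the trace; trace = -14 < 0 ⇒ both negative.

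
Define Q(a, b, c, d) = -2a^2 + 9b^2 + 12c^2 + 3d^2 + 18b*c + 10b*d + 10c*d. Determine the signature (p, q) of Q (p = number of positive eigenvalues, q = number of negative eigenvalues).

Write A = [[-2, 0, 0, 0], [0, 9, 9, 5], [0, 9, 12, 5], [0, 5, 5, 3]].
Row-reducing A symmetrically gives the diagonal entries -2, 9, 3, 2/9.
So there are 3 positive, 1 negative pivots.

(3, 1)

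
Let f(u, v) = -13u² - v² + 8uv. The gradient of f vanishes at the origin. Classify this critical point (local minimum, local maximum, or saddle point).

The Hessian at the origin is H = [[-26, 8], [8, -2]].
det H = -26·-2 − (8)² = -12 < 0, so H is indefinite.
Therefore the origin is a saddle point.

saddle point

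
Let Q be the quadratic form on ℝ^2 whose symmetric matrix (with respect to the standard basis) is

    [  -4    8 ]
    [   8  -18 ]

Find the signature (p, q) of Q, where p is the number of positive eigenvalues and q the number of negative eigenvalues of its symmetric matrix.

(0, 2)

An LDLᵀ factorisation of A has diagonal entries -4, -2.
So there are 2 negative pivots.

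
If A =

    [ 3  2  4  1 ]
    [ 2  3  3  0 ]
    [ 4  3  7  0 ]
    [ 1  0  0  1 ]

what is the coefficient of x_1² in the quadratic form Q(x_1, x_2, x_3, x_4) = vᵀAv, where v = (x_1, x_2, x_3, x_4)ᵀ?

3

The coefficient of x_1² is the diagonal entry A[1,1] = 3.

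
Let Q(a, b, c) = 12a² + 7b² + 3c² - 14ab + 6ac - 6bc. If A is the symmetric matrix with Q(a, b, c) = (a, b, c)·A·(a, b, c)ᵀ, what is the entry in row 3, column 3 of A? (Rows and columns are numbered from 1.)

3

The coefficient of c² in Q is 3, and that is exactly A[3,3].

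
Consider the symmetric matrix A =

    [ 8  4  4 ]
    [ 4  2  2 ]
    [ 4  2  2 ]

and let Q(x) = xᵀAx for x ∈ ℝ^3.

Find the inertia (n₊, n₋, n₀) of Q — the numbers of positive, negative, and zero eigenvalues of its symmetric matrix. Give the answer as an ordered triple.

Applying the same elementary operations to the rows and columns of A produces a congruent diagonal matrix with entries 8, 0, 0.
Counting signs: 1 positive, 2 zero.

(1, 0, 2)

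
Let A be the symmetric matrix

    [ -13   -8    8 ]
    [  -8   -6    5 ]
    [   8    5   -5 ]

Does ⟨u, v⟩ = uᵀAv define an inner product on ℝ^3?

Applying the same elementary operations to the rows and columns of A produces a congruent diagonal matrix with entries -13, -14/13, -1/14.
So there are 3 negative pivots.
Hence Q is negative definite.
⟨·,·⟩ is an inner product exactly when A is positive definite.

no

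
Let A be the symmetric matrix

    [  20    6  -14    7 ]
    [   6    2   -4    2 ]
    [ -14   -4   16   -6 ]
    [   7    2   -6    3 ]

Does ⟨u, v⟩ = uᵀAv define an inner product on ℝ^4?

yes

An LDLᵀ factorisation of A has diagonal entries 20, 1/5, 6, 1/3.
So there are 4 positive pivots.
Hence Q is positive definite.
⟨·,·⟩ is an inner product exactly when A is positive definite.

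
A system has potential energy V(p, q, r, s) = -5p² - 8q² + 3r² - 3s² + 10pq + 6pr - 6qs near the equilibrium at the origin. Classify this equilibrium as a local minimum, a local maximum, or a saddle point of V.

The Hessian at the origin is H = [[-10, 10, 6, 0], [10, -16, 0, -6], [6, 0, 6, 0], [0, -6, 0, -6]].
Applying the same elementary operations to the rows and columns of H produces a congruent diagonal matrix with entries -10, -6, 78/5, -30/13.
So there are 1 positive, 3 negative pivots.
H is indefinite, so the origin is a saddle point.

saddle point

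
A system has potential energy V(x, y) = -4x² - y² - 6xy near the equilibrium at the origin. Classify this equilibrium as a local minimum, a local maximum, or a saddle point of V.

The Hessian at the origin is H = [[-8, -6], [-6, -2]].
det H = -8·-2 − (-6)² = -20 < 0, so H is indefinite.
Therefore the origin is a saddle point.

saddle point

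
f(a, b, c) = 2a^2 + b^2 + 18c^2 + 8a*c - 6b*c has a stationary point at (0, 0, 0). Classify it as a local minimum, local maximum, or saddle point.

local minimum

The Hessian at the origin is H = [[4, 0, 8], [0, 2, -6], [8, -6, 36]].
An LDLᵀ factorisation of H has diagonal entries 4, 2, 2.
So there are 3 positive pivots.
H is positive definite, so the origin is a strict local minimum.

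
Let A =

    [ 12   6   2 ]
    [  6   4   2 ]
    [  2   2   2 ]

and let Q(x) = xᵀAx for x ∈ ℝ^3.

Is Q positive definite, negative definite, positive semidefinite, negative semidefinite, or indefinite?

Leading principal minors: Δ_1 = 12, Δ_2 = 12, Δ_3 = 8.
All leading principal minors are positive, so by Sylvester's criterion Q is positive definite.

positive definite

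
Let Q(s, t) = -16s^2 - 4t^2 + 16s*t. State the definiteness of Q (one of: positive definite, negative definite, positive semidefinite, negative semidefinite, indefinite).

The symmetric matrix of Q is [[-16, 8], [8, -4]].
For the 2×2 matrix [[-16, 8], [8, -4]]: det = -16·-4 − (8)² = 0, trace = -20.
det = 0 so one eigenvalue is zero; the form is semidefinite with the sign of the trace.

negative semidefinite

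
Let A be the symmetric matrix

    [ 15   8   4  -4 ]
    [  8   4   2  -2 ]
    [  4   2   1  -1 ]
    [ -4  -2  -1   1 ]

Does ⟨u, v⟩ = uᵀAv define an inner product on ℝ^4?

Row-reducing A symmetrically gives the diagonal entries 15, -4/15, 0, 0.
So there are 1 positive, 1 negative, 2 zero pivots.
Hence Q is indefinite.
⟨·,·⟩ is an inner product exactly when A is positive definite.

no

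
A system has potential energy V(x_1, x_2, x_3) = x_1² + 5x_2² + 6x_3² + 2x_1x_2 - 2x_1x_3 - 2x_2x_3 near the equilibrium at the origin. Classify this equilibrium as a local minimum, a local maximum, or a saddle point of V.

The Hessian at the origin is H = [[2, 2, -2], [2, 10, -2], [-2, -2, 12]].
Applying the same elementary operations to the rows and columns of H produces a congruent diagonal matrix with entries 2, 8, 10.
Counting signs: 3 positive.
H is positive definite, so the origin is a strict local minimum.

local minimum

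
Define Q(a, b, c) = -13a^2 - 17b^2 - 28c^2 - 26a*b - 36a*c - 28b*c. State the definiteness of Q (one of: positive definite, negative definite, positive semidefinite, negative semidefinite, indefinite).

Write A = [[-13, -13, -18], [-13, -17, -14], [-18, -14, -28]].
Symmetric row and column elimination reduces A to a congruent diagonal form with pivots -13, -4, 12/13.
So there are 1 positive, 2 negative pivots.
Hence Q is indefinite.

indefinite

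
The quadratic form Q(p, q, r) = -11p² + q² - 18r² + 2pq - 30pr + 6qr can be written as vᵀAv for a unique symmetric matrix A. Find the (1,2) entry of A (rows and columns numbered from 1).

The coefficient of p·q in Q is 2. For a symmetric A this equals A[1,2] + A[2,1] = 2·A[1,2].
So A[1,2] = 2/2 = 1.

1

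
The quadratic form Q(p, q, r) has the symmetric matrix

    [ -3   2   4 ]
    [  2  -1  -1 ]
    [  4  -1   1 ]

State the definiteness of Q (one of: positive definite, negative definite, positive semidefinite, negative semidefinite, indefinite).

Symmetric row and column elimination reduces A to a congruent diagonal form with pivots -3, 1/3, -2.
Counting signs: 1 positive, 2 negative.
Hence Q is indefinite.

indefinite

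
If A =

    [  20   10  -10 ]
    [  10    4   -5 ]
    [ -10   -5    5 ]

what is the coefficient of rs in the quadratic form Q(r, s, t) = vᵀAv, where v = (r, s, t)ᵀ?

20

The coefficient of rs is A[1,2] + A[2,1] = 2·10 = 20.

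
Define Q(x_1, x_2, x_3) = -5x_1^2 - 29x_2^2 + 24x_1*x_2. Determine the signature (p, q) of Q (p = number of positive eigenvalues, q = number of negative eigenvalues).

The associated matrix is A = [[-5, 12, 0], [12, -29, 0], [0, 0, 0]].
Row-reducing A symmetrically gives the diagonal entries -5, -1/5, 0.
That gives 2 negative, 1 zero pivots.

(0, 2)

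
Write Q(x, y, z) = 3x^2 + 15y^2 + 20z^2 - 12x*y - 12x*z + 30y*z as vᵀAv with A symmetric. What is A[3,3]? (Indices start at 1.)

20

The coefficient of z^2 in Q is 20, and that is exactly A[3,3].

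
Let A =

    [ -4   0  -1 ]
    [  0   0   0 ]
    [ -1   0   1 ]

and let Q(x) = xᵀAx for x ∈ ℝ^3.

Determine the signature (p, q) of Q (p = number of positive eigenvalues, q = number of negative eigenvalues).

(1, 1)

Applying the same elementary operations to the rows and columns of A produces a congruent diagonal matrix with entries -4, 0, 5/4.
Counting signs: 1 positive, 1 negative, 1 zero.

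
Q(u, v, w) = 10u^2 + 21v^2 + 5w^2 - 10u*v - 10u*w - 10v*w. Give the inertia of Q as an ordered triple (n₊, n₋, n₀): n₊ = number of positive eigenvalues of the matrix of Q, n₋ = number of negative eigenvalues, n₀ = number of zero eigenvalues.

(2, 1, 0)

Write A = [[10, -5, -5], [-5, 21, -5], [-5, -5, 5]].
Applying the same elementary operations to the rows and columns of A produces a congruent diagonal matrix with entries 10, 37/2, -20/37.
Counting signs: 2 positive, 1 negative.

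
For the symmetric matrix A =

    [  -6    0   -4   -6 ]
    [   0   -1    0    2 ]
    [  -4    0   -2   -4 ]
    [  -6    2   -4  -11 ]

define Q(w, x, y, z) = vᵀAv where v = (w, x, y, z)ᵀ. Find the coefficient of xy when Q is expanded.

0

The coefficient of xy is A[2,3] + A[3,2] = 2·0 = 0.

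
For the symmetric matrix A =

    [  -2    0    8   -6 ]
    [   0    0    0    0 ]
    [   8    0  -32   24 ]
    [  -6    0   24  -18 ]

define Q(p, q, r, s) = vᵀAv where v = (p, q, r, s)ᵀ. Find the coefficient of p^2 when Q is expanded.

The coefficient of p^2 is the diagonal entry A[1,1] = -2.

-2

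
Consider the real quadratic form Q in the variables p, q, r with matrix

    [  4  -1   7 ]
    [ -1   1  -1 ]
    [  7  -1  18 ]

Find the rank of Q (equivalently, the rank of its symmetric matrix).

Congruent diagonalization of A (simultaneous row and column reduction) yields pivots 4, 3/4, 5.
Counting signs: 3 positive.
The rank is the number of nonzero pivots: 3.

3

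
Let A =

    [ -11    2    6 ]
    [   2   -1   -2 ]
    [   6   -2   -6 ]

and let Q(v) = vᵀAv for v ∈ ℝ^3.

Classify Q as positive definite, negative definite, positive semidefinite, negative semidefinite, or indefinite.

Leading principal minors: Δ_1 = -11, Δ_2 = 7, Δ_3 = -10.
The signs alternate starting with Δ_1 < 0, so by Sylvester's criterion Q is negative definite.

negative definite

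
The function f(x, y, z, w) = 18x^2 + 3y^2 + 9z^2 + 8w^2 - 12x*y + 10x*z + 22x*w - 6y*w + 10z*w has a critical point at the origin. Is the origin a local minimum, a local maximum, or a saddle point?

local minimum

The Hessian at the origin is H = [[36, -12, 10, 22], [-12, 6, 0, -6], [10, 0, 18, 10], [22, -6, 10, 16]].
An LDLᵀ factorisation of H has diagonal entries 36, 2, 29/3, 40/29.
Counting signs: 4 positive.
H is positive definite, so the origin is a strict local minimum.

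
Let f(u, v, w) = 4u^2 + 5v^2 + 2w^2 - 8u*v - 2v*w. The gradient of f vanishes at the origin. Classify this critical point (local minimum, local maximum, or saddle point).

The Hessian at the origin is H = [[8, -8, 0], [-8, 10, -2], [0, -2, 4]].
Row-reducing H symmetrically gives the diagonal entries 8, 2, 2.
That gives 3 positive pivots.
H is positive definite, so the origin is a strict local minimum.

local minimum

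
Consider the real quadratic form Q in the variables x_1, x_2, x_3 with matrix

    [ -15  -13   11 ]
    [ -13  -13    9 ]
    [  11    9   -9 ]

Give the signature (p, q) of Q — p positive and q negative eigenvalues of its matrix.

(0, 3)

Congruent diagonalization of A (simultaneous row and column reduction) yields pivots -15, -26/15, -10/13.
So there are 3 negative pivots.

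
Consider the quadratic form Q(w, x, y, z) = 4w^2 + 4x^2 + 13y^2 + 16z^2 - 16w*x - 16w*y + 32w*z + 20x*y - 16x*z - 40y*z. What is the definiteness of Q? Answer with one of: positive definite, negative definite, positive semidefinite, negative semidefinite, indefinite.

indefinite

Write A = [[4, -8, -8, 16], [-8, 4, 10, -8], [-8, 10, 13, -20], [16, -8, -20, 16]].
Applying the same elementary operations to the rows and columns of A produces a congruent diagonal matrix with entries 4, -12, 0, 0.
That gives 1 positive, 1 negative, 2 zero pivots.
Hence Q is indefinite.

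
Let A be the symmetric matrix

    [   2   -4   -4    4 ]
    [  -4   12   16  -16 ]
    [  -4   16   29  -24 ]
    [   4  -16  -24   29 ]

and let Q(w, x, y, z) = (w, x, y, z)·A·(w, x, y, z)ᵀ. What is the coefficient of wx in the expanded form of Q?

The coefficient of wx is A[1,2] + A[2,1] = 2·(-4) = -8.

-8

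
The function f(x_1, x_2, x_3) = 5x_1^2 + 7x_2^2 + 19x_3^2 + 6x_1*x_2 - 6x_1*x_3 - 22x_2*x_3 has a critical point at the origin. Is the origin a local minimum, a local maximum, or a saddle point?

local minimum

The Hessian at the origin is H = [[10, 6, -6], [6, 14, -22], [-6, -22, 38]].
Row-reducing H symmetrically gives the diagonal entries 10, 52/5, 24/13.
Counting signs: 3 positive.
H is positive definite, so the origin is a strict local minimum.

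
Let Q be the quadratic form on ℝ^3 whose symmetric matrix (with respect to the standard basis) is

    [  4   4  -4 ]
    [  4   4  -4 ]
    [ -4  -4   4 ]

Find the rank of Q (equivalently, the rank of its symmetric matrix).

1

Symmetric row and column elimination reduces A to a congruent diagonal form with pivots 4, 0, 0.
So there are 1 positive, 2 zero pivots.
The rank is the number of nonzero pivots: 1.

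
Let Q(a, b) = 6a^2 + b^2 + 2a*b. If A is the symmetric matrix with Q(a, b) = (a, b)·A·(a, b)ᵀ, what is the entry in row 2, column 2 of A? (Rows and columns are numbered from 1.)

1

The coefficient of b^2 in Q is 1, and that is exactly A[2,2].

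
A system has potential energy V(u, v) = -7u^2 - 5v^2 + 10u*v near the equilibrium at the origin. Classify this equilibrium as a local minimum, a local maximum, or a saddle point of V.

local maximum

The Hessian at the origin is H = [[-14, 10], [10, -10]].
det H = -14·-10 − (10)² = 40 > 0 and H[1,1] = -14 < 0, so H is negative definite.
Therefore the origin is a local maximum.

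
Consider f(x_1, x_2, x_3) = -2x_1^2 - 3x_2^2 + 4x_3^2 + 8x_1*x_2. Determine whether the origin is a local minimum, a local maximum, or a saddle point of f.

saddle point

The Hessian at the origin is H = [[-4, 8, 0], [8, -6, 0], [0, 0, 8]].
Row-reducing H symmetrically gives the diagonal entries -4, 10, 8.
That gives 2 positive, 1 negative pivots.
H is indefinite, so the origin is a saddle point.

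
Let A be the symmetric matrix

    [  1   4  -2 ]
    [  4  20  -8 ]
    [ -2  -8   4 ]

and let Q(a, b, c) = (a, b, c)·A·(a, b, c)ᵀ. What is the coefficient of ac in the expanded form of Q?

The coefficient of ac is A[1,3] + A[3,1] = 2·(-2) = -4.

-4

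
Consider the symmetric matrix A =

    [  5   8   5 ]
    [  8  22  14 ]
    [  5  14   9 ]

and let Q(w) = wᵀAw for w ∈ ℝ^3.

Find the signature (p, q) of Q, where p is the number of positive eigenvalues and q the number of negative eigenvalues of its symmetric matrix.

(3, 0)

Congruent diagonalization of A (simultaneous row and column reduction) yields pivots 5, 46/5, 2/23.
So there are 3 positive pivots.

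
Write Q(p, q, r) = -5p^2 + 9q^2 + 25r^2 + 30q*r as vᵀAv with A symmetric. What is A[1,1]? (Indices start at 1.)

The coefficient of p^2 in Q is -5, and that is exactly A[1,1].

-5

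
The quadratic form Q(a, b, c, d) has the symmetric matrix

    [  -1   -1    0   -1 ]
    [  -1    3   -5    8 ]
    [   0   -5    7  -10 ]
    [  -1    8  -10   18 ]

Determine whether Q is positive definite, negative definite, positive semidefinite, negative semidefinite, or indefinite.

indefinite

Congruent diagonalization of A (simultaneous row and column reduction) yields pivots -1, 4, 3/4, -10/3.
That gives 2 positive, 2 negative pivots.
Hence Q is indefinite.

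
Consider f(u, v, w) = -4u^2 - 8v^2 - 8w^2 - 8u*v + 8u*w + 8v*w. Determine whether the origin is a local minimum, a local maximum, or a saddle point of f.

local maximum

The Hessian at the origin is H = [[-8, -8, 8], [-8, -16, 8], [8, 8, -16]].
Applying the same elementary operations to the rows and columns of H produces a congruent diagonal matrix with entries -8, -8, -8.
That gives 3 negative pivots.
H is negative definite, so the origin is a strict local maximum.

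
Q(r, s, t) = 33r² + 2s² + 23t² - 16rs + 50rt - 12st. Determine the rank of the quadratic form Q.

Write A = [[33, -8, 25], [-8, 2, -6], [25, -6, 23]].
Symmetric row and column elimination reduces A to a congruent diagonal form with pivots 33, 2/33, 4.
That gives 3 positive pivots.
The rank is the number of nonzero pivots: 3.

3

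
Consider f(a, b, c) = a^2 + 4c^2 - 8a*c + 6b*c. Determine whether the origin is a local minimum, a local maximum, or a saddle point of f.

The Hessian at the origin is H = [[2, 0, -8], [0, 0, 6], [-8, 6, 8]].
H is indefinite, so the origin is a saddle point.

saddle point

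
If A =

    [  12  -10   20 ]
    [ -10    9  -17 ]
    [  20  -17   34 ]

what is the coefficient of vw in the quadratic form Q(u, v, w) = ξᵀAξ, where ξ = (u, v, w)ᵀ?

-34

The coefficient of vw is A[2,3] + A[3,2] = 2·(-17) = -34.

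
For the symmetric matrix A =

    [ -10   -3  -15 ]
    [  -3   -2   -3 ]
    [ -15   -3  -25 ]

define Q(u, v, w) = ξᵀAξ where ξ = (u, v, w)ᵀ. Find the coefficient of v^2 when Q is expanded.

-2

The coefficient of v^2 is the diagonal entry A[2,2] = -2.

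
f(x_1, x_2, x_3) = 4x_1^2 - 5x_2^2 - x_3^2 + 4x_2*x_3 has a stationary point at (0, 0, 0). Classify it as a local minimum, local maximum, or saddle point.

The Hessian at the origin is H = [[8, 0, 0], [0, -10, 4], [0, 4, -2]].
Applying the same elementary operations to the rows and columns of H produces a congruent diagonal matrix with entries 8, -10, -2/5.
That gives 1 positive, 2 negative pivots.
H is indefinite, so the origin is a saddle point.

saddle point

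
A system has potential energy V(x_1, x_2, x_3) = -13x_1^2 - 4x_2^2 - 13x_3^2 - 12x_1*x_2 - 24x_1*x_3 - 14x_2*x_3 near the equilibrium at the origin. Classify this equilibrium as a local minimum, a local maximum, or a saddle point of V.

local maximum

The Hessian at the origin is H = [[-26, -12, -24], [-12, -8, -14], [-24, -14, -26]].
Row-reducing H symmetrically gives the diagonal entries -26, -32/13, -3/8.
That gives 3 negative pivots.
H is negative definite, so the origin is a strict local maximum.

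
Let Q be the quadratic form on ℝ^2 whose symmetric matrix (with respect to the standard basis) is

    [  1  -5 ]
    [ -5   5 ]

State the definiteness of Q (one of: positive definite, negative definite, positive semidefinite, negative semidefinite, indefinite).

indefinite

For the 2×2 matrix [[1, -5], [-5, 5]]: det = 1·5 − (-5)² = -20, trace = 6.
det < 0 so the eigenvalues have opposite signs; the form is indefinite.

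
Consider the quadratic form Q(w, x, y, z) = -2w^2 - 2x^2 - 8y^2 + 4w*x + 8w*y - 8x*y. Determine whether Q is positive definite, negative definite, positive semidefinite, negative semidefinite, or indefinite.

Write A = [[-2, 2, 4, 0], [2, -2, -4, 0], [4, -4, -8, 0], [0, 0, 0, 0]].
Row-reducing A symmetrically gives the diagonal entries -2, 0, 0, 0.
Counting signs: 1 negative, 3 zero.
Hence Q is negative semidefinite.

negative semidefinite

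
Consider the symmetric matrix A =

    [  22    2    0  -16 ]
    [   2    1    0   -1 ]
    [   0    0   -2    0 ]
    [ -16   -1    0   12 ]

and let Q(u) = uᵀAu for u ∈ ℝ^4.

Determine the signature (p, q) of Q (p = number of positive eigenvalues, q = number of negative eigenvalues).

An LDLᵀ factorisation of A has diagonal entries 22, 9/11, -2, 1/9.
That gives 3 positive, 1 negative pivots.

(3, 1)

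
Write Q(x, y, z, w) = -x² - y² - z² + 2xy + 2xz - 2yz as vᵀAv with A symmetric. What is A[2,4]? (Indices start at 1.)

The coefficient of y·w in Q is 0. For a symmetric A this equals A[2,4] + A[4,2] = 2·A[2,4].
So A[2,4] = 0/2 = 0.

0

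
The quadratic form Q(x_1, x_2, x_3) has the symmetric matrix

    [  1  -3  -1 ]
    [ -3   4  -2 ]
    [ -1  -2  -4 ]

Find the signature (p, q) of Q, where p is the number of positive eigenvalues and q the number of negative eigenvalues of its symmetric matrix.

Congruent diagonalization of A (simultaneous row and column reduction) yields pivots 1, -5, 0.
Counting signs: 1 positive, 1 negative, 1 zero.

(1, 1)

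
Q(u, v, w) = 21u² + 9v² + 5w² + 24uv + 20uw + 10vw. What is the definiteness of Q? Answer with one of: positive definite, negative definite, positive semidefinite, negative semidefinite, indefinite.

The symmetric matrix is A = [[21, 12, 10], [12, 9, 5], [10, 5, 5]].
Congruent diagonalization of A (simultaneous row and column reduction) yields pivots 21, 15/7, 0.
Counting signs: 2 positive, 1 zero.
Hence Q is positive semidefinite.

positive semidefinite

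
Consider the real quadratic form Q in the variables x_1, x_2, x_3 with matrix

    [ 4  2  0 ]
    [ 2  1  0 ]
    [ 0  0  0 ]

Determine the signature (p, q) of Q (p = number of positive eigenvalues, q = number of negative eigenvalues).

(1, 0)

Row-reducing A symmetrically gives the diagonal entries 4, 0, 0.
So there are 1 positive, 2 zero pivots.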